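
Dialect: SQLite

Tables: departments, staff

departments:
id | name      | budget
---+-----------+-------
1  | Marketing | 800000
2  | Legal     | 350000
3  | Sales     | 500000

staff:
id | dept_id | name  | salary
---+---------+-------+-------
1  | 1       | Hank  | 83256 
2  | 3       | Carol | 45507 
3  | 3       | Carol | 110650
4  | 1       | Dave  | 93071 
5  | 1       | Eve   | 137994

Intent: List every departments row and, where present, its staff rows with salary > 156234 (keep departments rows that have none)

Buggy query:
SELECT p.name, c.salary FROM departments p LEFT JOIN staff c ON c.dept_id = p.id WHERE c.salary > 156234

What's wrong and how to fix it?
Bug: Filtering c.salary in WHERE discards the NULL rows produced by LEFT JOIN, turning it into an inner join

Fix: Put 'c.salary > 156234' in the JOIN's ON clause instead of WHERE

Corrected query:
SELECT p.name, c.salary FROM departments p LEFT JOIN staff c ON c.dept_id = p.id AND c.salary > 156234

Result:
name      | salary
----------+-------
Marketing | NULL  
Legal     | NULL  
Sales     | NULL  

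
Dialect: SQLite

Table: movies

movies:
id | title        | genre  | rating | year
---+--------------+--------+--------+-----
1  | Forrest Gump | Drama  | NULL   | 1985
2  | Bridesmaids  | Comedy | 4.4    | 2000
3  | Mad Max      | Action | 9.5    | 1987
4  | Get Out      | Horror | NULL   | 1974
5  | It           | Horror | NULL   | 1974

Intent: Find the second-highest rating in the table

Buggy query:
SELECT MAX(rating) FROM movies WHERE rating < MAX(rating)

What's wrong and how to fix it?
Bug: The inner MAX is an aggregate inside WHERE, which is not allowed

Fix: Compute the overall MAX in a subquery, then take MAX of rows below it

Corrected query:
SELECT MAX(rating) FROM movies WHERE rating < (SELECT MAX(rating) FROM movies)

Result:
MAX(rating)
-----------
4.4        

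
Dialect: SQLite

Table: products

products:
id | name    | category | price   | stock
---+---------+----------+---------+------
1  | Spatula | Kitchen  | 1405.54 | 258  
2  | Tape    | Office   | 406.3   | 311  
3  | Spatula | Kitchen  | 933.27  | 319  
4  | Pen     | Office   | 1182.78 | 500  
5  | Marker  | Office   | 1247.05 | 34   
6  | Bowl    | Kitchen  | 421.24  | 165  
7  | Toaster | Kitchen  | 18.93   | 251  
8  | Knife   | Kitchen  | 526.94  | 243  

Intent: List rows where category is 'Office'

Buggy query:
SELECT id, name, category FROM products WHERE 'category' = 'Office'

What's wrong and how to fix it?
Bug: 'category' in single quotes is a string literal, not the column; the comparison is literal-vs-literal and never true

Fix: Reference the column as category without single quotes

Corrected query:
SELECT id, name, category FROM products WHERE category = 'Office'

Result:
id | name   | category
---+--------+---------
2  | Tape   | Office  
4  | Pen    | Office  
5  | Marker | Office  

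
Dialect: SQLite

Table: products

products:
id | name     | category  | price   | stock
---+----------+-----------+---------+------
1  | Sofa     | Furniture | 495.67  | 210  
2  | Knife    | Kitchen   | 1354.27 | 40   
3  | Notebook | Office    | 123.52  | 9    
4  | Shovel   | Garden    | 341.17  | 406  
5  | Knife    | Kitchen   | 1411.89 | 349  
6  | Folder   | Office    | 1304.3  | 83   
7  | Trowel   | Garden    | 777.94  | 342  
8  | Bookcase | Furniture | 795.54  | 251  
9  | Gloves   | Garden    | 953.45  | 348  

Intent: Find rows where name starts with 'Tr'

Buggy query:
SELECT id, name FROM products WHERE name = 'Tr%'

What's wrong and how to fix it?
Bug: '=' compares the literal string including the % character; pattern matching needs LIKE

Fix: Replace '=' with LIKE so 'Tr%' is treated as a pattern

Corrected query:
SELECT id, name FROM products WHERE name LIKE 'Tr%'

Result:
id | name  
---+-------
7  | Trowel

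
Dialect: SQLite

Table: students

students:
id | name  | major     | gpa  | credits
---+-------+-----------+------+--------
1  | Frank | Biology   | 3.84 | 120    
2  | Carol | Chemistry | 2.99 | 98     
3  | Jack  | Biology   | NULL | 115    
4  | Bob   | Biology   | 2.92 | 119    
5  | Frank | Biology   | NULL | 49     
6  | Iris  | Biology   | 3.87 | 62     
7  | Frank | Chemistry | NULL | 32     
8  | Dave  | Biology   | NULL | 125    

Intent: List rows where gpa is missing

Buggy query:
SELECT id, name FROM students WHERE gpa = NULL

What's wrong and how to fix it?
Bug: Comparing to NULL with '=' never matches; NULL = NULL is unknown, not true

Fix: Use IS NULL to test for NULL

Corrected query:
SELECT id, name FROM students WHERE gpa IS NULL

Result:
id | name 
---+------
3  | Jack 
5  | Frank
7  | Frank
8  | Dave 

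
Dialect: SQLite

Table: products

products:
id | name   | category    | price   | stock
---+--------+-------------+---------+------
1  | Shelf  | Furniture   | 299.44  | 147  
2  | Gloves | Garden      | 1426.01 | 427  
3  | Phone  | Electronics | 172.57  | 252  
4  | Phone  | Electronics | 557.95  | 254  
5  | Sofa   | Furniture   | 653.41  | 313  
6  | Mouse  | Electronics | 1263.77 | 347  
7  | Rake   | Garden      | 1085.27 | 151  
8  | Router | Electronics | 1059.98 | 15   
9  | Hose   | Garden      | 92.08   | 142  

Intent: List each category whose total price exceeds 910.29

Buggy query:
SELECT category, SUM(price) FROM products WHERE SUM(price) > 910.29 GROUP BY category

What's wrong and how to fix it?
Bug: WHERE runs before GROUP BY, so aggregates aren't available there

Fix: Move the aggregate condition to a HAVING clause

Corrected query:
SELECT category, SUM(price) FROM products GROUP BY category HAVING SUM(price) > 910.29

Result:
category    | SUM(price)
------------+-----------
Electronics | 3054.27   
Furniture   | 952.85    
Garden      | 2603.36   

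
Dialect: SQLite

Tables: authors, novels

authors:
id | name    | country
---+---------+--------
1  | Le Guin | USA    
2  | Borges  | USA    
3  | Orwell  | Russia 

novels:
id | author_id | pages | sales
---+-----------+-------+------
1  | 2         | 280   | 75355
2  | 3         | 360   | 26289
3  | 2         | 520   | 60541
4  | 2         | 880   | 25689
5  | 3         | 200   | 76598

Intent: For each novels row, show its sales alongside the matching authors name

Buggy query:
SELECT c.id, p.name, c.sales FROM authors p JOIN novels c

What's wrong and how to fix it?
Bug: Missing join condition: each novels row is matched to all authors rows instead of just its own

Fix: Add ON c.author_id = p.id to the JOIN

Corrected query:
SELECT c.id, p.name, c.sales FROM authors p JOIN novels c ON c.author_id = p.id

Result:
id | name   | sales
---+--------+------
1  | Borges | 75355
2  | Orwell | 26289
3  | Borges | 60541
4  | Borges | 25689
5  | Orwell | 76598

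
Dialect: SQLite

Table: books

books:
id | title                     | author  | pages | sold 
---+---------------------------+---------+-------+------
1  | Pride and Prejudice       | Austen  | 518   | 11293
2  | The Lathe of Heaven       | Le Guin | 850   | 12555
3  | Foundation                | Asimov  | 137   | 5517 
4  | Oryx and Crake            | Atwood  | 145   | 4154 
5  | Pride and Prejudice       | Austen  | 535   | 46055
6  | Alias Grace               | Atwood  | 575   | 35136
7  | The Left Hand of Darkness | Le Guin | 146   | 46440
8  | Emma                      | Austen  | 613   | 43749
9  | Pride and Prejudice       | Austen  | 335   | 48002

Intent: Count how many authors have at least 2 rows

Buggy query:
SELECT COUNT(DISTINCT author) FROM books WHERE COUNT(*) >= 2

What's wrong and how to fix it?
Bug: WHERE filters individual rows, not groups, so a group-level COUNT is invalid there

Fix: Group first with HAVING COUNT(*) >= 2, then COUNT the resulting groups

Corrected query:
SELECT COUNT(*) FROM (SELECT author FROM books GROUP BY author HAVING COUNT(*) >= 2)

Result:
COUNT(*)
--------
3       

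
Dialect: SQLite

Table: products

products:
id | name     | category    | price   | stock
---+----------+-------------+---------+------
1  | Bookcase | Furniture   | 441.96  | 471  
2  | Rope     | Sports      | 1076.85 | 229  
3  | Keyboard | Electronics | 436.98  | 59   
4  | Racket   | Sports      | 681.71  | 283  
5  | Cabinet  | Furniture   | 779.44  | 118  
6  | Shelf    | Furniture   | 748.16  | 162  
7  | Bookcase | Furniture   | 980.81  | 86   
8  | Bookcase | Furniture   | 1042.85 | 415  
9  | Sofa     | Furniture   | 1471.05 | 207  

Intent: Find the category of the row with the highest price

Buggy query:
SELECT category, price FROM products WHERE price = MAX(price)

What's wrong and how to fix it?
Bug: WHERE is evaluated per row; an aggregate over the whole table isn't defined there

Fix: Use a subquery: WHERE price = (SELECT MAX(price) FROM products)

Corrected query:
SELECT category, price FROM products WHERE price = (SELECT MAX(price) FROM products)

Result:
category  | price  
----------+--------
Furniture | 1471.05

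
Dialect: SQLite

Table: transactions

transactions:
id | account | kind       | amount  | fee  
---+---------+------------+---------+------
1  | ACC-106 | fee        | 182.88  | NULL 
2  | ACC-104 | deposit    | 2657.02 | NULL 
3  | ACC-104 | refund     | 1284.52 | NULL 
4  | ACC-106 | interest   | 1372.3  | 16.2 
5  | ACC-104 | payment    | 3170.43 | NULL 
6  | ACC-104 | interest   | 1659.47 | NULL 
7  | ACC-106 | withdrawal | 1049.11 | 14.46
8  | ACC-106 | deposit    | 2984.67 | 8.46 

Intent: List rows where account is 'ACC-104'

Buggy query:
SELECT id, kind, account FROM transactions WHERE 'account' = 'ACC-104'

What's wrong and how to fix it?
Bug: 'account' in single quotes is a string literal, not the column; the comparison is literal-vs-literal and never true

Fix: Remove the quotes around the column name (or use double quotes for an identifier)

Corrected query:
SELECT id, kind, account FROM transactions WHERE account = 'ACC-104'

Result:
id | kind     | account
---+----------+--------
2  | deposit  | ACC-104
3  | refund   | ACC-104
5  | payment  | ACC-104
6  | interest | ACC-104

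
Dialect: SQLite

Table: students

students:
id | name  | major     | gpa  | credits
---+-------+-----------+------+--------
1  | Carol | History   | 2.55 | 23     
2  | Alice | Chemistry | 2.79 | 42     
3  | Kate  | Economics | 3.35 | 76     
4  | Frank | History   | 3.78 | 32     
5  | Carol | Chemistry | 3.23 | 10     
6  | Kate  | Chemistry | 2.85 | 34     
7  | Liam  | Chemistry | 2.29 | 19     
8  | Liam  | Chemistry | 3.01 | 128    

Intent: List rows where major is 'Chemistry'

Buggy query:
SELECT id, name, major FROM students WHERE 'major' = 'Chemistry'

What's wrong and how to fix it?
Bug: Single quotes denote string literals in SQL; the column name is being compared as a constant string

Fix: Reference the column as major without single quotes

Corrected query:
SELECT id, name, major FROM students WHERE major = 'Chemistry'

Result:
id | name  | major    
---+-------+----------
2  | Alice | Chemistry
5  | Carol | Chemistry
6  | Kate  | Chemistry
7  | Liam  | Chemistry
8  | Liam  | Chemistry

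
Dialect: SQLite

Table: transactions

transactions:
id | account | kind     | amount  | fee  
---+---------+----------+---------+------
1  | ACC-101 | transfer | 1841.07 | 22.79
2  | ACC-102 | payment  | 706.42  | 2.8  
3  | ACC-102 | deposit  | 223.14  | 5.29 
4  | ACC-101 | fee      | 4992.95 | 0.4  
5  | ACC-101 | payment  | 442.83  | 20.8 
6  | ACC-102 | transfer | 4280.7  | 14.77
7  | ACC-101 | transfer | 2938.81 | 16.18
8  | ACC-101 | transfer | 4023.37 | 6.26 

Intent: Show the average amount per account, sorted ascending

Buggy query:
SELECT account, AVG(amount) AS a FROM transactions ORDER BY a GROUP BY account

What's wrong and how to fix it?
Bug: GROUP BY must precede ORDER BY

Fix: Move ORDER BY to the end, after GROUP BY

Corrected query:
SELECT account, AVG(amount) AS a FROM transactions GROUP BY account ORDER BY a

Result:
account | a          
--------+------------
ACC-102 | 1736.753333
ACC-101 | 2847.806   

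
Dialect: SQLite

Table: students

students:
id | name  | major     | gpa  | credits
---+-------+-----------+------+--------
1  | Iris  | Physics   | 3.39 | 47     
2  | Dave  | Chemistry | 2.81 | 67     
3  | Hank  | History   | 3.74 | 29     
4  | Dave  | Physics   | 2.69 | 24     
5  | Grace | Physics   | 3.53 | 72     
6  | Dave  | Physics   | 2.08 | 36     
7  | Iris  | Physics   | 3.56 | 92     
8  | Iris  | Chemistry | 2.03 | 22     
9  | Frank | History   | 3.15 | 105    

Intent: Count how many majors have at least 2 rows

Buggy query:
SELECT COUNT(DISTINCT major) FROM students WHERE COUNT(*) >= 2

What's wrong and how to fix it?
Bug: WHERE filters individual rows, not groups, so a group-level COUNT is invalid there

Fix: Use a subquery that GROUPs and filters with HAVING, then count its rows

Corrected query:
SELECT COUNT(*) FROM (SELECT major FROM students GROUP BY major HAVING COUNT(*) >= 2)

Result:
COUNT(*)
--------
3       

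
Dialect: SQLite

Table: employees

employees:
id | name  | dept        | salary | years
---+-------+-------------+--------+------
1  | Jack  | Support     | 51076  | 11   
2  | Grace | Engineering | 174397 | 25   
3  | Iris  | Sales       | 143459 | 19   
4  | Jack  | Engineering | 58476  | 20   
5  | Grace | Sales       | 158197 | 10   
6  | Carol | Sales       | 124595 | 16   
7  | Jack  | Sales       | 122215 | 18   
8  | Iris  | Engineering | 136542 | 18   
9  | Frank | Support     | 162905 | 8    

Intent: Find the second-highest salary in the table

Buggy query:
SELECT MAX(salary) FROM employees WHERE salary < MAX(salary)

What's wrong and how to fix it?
Bug: MAX(salary) on the right of the comparison is an aggregate-in-WHERE error

Fix: Compute the overall MAX in a subquery, then take MAX of rows below it

Corrected query:
SELECT MAX(salary) FROM employees WHERE salary < (SELECT MAX(salary) FROM employees)

Result:
MAX(salary)
-----------
162905     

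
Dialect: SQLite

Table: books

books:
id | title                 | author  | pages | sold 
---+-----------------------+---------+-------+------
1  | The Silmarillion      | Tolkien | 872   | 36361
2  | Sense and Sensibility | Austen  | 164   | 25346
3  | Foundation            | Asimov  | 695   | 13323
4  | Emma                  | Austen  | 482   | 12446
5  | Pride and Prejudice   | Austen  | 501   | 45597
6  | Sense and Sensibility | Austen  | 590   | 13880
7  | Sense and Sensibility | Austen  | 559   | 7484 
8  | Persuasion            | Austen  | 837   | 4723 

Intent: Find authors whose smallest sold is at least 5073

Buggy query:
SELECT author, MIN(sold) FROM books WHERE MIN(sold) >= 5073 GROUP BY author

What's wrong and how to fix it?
Bug: Aggregates like MIN are computed per group after WHERE runs

Fix: Use HAVING for the per-group MIN condition

Corrected query:
SELECT author, MIN(sold) FROM books GROUP BY author HAVING MIN(sold) >= 5073

Result:
author  | MIN(sold)
--------+----------
Asimov  | 13323    
Tolkien | 36361    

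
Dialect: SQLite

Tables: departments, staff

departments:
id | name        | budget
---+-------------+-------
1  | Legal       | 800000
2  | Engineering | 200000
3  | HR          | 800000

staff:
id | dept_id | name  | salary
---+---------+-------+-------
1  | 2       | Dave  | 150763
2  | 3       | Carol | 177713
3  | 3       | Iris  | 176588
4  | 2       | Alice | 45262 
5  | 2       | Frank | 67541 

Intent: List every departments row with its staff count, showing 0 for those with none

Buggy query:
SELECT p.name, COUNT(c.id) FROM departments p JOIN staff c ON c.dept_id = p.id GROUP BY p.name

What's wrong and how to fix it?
Bug: INNER JOIN drops departments rows that have no matching staff rows

Fix: Switch to LEFT JOIN to retain unmatched parent rows

Corrected query:
SELECT p.name, COUNT(c.id) FROM departments p LEFT JOIN staff c ON c.dept_id = p.id GROUP BY p.name

Result:
name        | COUNT(c.id)
------------+------------
Engineering | 3          
HR          | 2          
Legal       | 0          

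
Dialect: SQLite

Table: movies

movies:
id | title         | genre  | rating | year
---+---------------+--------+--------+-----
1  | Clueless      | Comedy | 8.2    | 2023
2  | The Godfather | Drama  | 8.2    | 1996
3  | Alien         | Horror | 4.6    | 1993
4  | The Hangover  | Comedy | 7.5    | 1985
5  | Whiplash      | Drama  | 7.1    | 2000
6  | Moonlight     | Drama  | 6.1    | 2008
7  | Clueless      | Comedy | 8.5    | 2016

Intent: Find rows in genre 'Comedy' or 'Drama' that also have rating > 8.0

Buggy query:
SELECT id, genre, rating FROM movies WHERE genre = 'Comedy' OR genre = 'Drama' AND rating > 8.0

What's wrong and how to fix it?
Bug: AND binds tighter than OR, so this parses as genre = 'Comedy' OR (genre = 'Drama' AND rating > 8.0)

Fix: Group the OR with parentheses (or use IN), then AND the threshold

Corrected query:
SELECT id, genre, rating FROM movies WHERE (genre = 'Comedy' OR genre = 'Drama') AND rating > 8.0

Result:
id | genre  | rating
---+--------+-------
1  | Comedy | 8.2   
2  | Drama  | 8.2   
7  | Comedy | 8.5   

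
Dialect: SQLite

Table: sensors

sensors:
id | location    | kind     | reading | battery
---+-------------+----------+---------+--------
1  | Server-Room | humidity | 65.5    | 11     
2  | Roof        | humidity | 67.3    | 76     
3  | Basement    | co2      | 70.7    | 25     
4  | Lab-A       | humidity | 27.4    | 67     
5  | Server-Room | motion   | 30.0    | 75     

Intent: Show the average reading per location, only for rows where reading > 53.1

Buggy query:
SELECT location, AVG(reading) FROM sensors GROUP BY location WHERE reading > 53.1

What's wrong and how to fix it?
Bug: WHERE cannot follow GROUP BY

Fix: Place WHERE between FROM and GROUP BY

Corrected query:
SELECT location, AVG(reading) FROM sensors WHERE reading > 53.1 GROUP BY location

Result:
location    | AVG(reading)
------------+-------------
Basement    | 70.7        
Roof        | 67.3        
Server-Room | 65.5        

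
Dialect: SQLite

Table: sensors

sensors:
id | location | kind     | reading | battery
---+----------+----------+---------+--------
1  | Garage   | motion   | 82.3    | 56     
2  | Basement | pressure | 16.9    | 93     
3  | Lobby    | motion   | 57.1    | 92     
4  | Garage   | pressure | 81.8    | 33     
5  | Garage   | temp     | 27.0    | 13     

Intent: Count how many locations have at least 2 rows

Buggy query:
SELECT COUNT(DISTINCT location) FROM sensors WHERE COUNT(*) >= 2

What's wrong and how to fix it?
Bug: COUNT(*) cannot appear in WHERE; the per-group count doesn't exist yet

Fix: Use a subquery that GROUPs and filters with HAVING, then count its rows

Corrected query:
SELECT COUNT(*) FROM (SELECT location FROM sensors GROUP BY location HAVING COUNT(*) >= 2)

Result:
COUNT(*)
--------
1       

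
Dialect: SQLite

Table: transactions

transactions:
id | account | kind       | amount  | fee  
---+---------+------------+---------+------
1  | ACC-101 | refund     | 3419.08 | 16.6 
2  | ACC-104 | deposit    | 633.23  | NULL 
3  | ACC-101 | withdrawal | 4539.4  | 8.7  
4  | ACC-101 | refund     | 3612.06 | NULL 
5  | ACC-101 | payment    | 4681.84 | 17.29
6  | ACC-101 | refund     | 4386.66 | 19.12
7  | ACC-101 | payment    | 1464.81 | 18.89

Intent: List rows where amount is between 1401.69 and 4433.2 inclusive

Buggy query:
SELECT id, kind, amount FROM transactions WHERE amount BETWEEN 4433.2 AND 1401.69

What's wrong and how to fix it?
Bug: BETWEEN expects the lower bound first; with 4433.2 AND 1401.69 the range is empty

Fix: Write BETWEEN 1401.69 AND 4433.2

Corrected query:
SELECT id, kind, amount FROM transactions WHERE amount BETWEEN 1401.69 AND 4433.2

Result:
id | kind    | amount 
---+---------+--------
1  | refund  | 3419.08
4  | refund  | 3612.06
6  | refund  | 4386.66
7  | payment | 1464.81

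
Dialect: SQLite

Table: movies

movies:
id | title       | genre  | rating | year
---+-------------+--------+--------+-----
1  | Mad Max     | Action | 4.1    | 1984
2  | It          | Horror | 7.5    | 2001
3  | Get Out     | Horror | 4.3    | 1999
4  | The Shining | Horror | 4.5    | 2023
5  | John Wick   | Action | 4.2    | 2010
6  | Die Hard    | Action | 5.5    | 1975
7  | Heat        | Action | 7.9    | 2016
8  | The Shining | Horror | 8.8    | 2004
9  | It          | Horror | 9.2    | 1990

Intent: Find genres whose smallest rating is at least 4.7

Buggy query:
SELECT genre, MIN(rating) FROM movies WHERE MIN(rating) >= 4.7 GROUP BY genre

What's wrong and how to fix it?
Bug: Aggregates like MIN are computed per group after WHERE runs

Fix: Use HAVING for the per-group MIN condition

Corrected query:
SELECT genre, MIN(rating) FROM movies GROUP BY genre HAVING MIN(rating) >= 4.7

Result:
(no rows)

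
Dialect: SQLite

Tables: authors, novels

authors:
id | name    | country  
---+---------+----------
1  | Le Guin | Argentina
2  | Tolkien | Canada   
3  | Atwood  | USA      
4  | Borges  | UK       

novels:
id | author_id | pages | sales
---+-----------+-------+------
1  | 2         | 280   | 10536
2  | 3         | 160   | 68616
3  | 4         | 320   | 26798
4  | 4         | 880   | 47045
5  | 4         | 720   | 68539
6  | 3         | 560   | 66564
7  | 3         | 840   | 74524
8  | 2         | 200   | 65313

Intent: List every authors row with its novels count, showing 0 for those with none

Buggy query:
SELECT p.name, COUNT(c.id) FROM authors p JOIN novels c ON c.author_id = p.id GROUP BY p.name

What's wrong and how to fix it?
Bug: An inner join excludes parents with zero children

Fix: Use LEFT JOIN so parents without children still appear (COUNT(c.id) gives 0)

Corrected query:
SELECT p.name, COUNT(c.id) FROM authors p LEFT JOIN novels c ON c.author_id = p.id GROUP BY p.name

Result:
name    | COUNT(c.id)
--------+------------
Atwood  | 3          
Borges  | 3          
Le Guin | 0          
Tolkien | 2          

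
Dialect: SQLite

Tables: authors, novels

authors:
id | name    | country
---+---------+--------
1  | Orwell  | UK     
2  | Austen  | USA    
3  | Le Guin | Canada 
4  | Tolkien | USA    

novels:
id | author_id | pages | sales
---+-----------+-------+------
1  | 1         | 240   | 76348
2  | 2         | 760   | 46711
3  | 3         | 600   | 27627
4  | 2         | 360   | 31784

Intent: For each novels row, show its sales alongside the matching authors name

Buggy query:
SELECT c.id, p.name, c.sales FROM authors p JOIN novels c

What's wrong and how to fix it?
Bug: JOIN with no ON clause produces a cartesian product; every novels row pairs with every authors row

Fix: Specify the join condition linking the foreign key to the parent id

Corrected query:
SELECT c.id, p.name, c.sales FROM authors p JOIN novels c ON c.author_id = p.id

Result:
id | name    | sales
---+---------+------
1  | Orwell  | 76348
2  | Austen  | 46711
3  | Le Guin | 27627
4  | Austen  | 31784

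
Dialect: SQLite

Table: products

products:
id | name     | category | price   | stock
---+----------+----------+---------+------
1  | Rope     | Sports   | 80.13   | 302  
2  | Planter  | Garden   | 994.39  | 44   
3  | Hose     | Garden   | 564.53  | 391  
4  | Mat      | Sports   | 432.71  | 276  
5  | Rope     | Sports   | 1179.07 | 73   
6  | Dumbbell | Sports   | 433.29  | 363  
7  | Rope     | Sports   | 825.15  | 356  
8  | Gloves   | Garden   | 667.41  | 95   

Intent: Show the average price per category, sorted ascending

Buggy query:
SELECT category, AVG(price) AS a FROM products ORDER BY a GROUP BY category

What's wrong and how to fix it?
Bug: ORDER BY appears before GROUP BY; SQL clause order requires GROUP BY first

Fix: Move ORDER BY to the end, after GROUP BY

Corrected query:
SELECT category, AVG(price) AS a FROM products GROUP BY category ORDER BY a

Result:
category | a     
---------+-------
Sports   | 590.07
Garden   | 742.11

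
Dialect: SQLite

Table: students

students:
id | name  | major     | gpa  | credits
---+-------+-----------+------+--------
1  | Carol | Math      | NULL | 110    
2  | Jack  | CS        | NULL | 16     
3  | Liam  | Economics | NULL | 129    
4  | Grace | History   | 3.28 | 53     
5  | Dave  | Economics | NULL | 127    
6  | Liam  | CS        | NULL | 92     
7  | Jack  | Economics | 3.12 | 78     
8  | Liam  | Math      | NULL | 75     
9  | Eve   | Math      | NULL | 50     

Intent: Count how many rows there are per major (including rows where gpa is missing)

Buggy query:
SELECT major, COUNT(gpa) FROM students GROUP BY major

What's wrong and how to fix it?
Bug: COUNT(column) counts non-NULL values only; rows with NULL gpa aren't counted

Fix: Replace COUNT(gpa) with COUNT(*)

Corrected query:
SELECT major, COUNT(*) FROM students GROUP BY major

Result:
major     | COUNT(*)
----------+---------
CS        | 2       
Economics | 3       
History   | 1       
Math      | 3       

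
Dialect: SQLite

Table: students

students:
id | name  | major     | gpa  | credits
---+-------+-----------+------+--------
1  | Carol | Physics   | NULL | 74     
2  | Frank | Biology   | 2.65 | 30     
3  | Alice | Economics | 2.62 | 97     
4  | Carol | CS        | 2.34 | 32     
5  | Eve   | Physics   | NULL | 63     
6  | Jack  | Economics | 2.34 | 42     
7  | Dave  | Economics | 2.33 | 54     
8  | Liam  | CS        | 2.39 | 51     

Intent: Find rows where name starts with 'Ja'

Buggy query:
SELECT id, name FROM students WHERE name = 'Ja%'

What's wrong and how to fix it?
Bug: '=' compares the literal string including the % character; pattern matching needs LIKE

Fix: Use LIKE for wildcard pattern matching

Corrected query:
SELECT id, name FROM students WHERE name LIKE 'Ja%'

Result:
id | name
---+-----
6  | Jack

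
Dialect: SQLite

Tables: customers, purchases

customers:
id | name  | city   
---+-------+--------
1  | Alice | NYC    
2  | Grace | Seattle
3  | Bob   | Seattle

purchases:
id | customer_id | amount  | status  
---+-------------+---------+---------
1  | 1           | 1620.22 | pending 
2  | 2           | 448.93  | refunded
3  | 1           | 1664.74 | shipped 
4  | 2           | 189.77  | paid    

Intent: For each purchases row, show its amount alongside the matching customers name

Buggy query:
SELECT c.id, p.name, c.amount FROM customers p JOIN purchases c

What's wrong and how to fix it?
Bug: Missing join condition: each purchases row is matched to all customers rows instead of just its own

Fix: Add ON c.customer_id = p.id to the JOIN

Corrected query:
SELECT c.id, p.name, c.amount FROM customers p JOIN purchases c ON c.customer_id = p.id

Result:
id | name  | amount 
---+-------+--------
1  | Alice | 1620.22
2  | Grace | 448.93 
3  | Alice | 1664.74
4  | Grace | 189.77 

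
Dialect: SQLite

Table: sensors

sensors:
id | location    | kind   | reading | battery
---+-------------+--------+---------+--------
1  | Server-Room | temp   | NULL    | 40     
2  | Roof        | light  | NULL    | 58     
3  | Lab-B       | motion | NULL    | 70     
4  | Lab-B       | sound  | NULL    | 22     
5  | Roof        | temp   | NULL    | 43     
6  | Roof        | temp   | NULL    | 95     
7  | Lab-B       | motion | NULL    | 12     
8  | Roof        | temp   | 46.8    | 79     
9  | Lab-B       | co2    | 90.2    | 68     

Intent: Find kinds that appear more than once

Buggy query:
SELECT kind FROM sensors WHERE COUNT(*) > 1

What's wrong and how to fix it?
Bug: WHERE can't reference COUNT(*); aggregates are computed after WHERE

Fix: Group first, then use HAVING for the count condition

Corrected query:
SELECT kind FROM sensors GROUP BY kind HAVING COUNT(*) > 1

Result:
kind  
------
motion
temp  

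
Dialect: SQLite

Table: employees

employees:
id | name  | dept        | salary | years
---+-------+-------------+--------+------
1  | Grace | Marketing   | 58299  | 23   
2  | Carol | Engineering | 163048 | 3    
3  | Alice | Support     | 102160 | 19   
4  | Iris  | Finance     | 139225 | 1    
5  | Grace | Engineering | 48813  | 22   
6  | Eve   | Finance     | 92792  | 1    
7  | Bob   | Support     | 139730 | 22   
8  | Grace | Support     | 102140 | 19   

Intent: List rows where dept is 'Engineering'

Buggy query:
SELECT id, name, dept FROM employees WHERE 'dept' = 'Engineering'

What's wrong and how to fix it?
Bug: Single quotes denote string literals in SQL; the column name is being compared as a constant string

Fix: Reference the column as dept without single quotes

Corrected query:
SELECT id, name, dept FROM employees WHERE dept = 'Engineering'

Result:
id | name  | dept       
---+-------+------------
2  | Carol | Engineering
5  | Grace | Engineering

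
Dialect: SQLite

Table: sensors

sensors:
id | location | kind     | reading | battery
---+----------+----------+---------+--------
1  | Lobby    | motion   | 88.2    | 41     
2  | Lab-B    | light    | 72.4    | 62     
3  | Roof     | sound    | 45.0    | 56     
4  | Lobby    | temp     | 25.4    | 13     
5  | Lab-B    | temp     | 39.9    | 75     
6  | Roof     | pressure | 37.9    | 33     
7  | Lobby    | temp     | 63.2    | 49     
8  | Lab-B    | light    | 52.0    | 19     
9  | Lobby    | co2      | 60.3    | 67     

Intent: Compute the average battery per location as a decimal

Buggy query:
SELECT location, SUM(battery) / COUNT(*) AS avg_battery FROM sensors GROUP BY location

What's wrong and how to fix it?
Bug: SUM(battery) and COUNT(*) are both integers; the division truncates the fractional part

Fix: Cast one side to REAL so the division keeps the fractional part

Corrected query:
SELECT location, SUM(battery) * 1.0 / COUNT(*) AS avg_battery FROM sensors GROUP BY location

Result:
location | avg_battery
---------+------------
Lab-B    | 52         
Lobby    | 42.5       
Roof     | 44.5       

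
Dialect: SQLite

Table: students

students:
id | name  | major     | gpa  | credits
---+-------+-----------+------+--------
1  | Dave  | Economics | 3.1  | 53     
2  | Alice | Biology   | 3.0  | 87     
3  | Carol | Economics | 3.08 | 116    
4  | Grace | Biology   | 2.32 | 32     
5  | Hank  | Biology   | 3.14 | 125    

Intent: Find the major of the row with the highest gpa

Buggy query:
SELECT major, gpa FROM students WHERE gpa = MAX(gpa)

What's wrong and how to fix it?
Bug: WHERE is evaluated per row; an aggregate over the whole table isn't defined there

Fix: Wrap MAX in a scalar subquery so WHERE compares against a single value

Corrected query:
SELECT major, gpa FROM students WHERE gpa = (SELECT MAX(gpa) FROM students)

Result:
major   | gpa 
--------+-----
Biology | 3.14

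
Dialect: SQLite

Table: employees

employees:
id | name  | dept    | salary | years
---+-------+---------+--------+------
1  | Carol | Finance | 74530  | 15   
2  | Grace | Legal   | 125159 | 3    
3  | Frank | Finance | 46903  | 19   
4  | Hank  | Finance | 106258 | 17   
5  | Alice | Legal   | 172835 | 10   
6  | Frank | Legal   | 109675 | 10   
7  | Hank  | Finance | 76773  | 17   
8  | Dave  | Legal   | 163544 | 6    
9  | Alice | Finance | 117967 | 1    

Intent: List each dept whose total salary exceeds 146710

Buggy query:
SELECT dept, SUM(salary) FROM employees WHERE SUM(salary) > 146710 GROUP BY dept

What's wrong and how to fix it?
Bug: WHERE runs before GROUP BY, so aggregates aren't available there

Fix: Move the aggregate condition to a HAVING clause

Corrected query:
SELECT dept, SUM(salary) FROM employees GROUP BY dept HAVING SUM(salary) > 146710

Result:
dept    | SUM(salary)
--------+------------
Finance | 422431     
Legal   | 571213     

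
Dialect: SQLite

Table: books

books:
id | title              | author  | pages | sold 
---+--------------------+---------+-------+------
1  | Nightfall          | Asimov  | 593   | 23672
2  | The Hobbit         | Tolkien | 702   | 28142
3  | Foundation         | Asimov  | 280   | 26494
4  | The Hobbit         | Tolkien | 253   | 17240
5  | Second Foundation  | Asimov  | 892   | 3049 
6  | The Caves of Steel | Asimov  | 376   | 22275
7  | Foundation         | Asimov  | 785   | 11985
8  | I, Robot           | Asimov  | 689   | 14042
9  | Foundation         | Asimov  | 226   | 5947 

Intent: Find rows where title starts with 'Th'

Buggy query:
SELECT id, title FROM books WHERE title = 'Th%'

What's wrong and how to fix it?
Bug: Wildcards only work with LIKE; '=' treats '%' as a literal character

Fix: Use LIKE for wildcard pattern matching

Corrected query:
SELECT id, title FROM books WHERE title LIKE 'Th%'

Result:
id | title             
---+-------------------
2  | The Hobbit        
4  | The Hobbit        
6  | The Caves of Steel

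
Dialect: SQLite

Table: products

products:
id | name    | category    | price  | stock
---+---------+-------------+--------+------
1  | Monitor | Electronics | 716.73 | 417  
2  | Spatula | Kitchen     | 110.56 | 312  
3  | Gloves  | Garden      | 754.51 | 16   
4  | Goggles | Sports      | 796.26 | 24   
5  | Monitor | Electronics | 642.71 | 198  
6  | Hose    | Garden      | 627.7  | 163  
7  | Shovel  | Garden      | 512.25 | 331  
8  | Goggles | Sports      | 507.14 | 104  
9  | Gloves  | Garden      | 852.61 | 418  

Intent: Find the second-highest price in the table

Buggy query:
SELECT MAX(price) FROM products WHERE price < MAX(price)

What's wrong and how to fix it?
Bug: MAX(price) on the right of the comparison is an aggregate-in-WHERE error

Fix: Compute the overall MAX in a subquery, then take MAX of rows below it

Corrected query:
SELECT MAX(price) FROM products WHERE price < (SELECT MAX(price) FROM products)

Result:
MAX(price)
----------
796.26    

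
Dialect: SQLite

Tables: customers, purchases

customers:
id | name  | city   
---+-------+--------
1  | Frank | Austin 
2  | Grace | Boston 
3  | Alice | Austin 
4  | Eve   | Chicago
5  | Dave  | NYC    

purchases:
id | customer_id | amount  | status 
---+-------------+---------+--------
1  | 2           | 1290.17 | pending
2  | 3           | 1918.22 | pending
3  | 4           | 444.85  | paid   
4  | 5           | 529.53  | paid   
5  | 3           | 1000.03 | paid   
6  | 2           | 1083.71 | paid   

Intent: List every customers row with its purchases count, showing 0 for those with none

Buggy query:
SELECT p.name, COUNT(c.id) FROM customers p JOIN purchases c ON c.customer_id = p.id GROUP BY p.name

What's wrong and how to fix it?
Bug: INNER JOIN drops customers rows that have no matching purchases rows

Fix: Use LEFT JOIN so parents without children still appear (COUNT(c.id) gives 0)

Corrected query:
SELECT p.name, COUNT(c.id) FROM customers p LEFT JOIN purchases c ON c.customer_id = p.id GROUP BY p.name

Result:
name  | COUNT(c.id)
------+------------
Alice | 2          
Dave  | 1          
Eve   | 1          
Frank | 0          
Grace | 2          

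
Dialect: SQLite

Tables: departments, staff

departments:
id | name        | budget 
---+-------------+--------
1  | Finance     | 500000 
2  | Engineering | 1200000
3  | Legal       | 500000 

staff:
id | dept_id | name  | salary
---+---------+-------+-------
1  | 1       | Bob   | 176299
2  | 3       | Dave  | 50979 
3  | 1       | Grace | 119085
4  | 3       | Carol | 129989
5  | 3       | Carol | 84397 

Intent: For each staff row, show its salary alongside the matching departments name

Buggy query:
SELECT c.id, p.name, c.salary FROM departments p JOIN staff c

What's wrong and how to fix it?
Bug: Missing join condition: each staff row is matched to all departments rows instead of just its own

Fix: Add ON c.dept_id = p.id to the JOIN

Corrected query:
SELECT c.id, p.name, c.salary FROM departments p JOIN staff c ON c.dept_id = p.id

Result:
id | name    | salary
---+---------+-------
1  | Finance | 176299
2  | Legal   | 50979 
3  | Finance | 119085
4  | Legal   | 129989
5  | Legal   | 84397 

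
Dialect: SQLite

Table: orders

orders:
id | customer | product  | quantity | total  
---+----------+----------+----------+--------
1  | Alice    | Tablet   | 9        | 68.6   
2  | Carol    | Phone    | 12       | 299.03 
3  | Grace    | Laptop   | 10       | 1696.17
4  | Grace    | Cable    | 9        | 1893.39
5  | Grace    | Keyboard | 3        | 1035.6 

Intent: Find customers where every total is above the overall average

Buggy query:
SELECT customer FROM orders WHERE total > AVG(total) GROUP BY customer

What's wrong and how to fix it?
Bug: WHERE evaluates per row before aggregation, so AVG() is unavailable

Fix: Compute the overall average in a scalar subquery and compare each group's MIN against it in HAVING

Corrected query:
SELECT customer FROM orders GROUP BY customer HAVING MIN(total) > (SELECT AVG(total) FROM orders)

Result:
customer
--------
Grace   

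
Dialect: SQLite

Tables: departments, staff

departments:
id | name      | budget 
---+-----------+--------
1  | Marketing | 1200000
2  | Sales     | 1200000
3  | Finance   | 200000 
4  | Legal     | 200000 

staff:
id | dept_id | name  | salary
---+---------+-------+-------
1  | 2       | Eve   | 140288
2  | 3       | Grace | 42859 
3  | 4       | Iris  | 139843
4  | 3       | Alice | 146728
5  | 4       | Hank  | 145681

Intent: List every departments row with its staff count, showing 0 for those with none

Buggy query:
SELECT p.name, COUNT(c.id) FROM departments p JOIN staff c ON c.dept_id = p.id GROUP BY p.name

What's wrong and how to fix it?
Bug: INNER JOIN drops departments rows that have no matching staff rows

Fix: Use LEFT JOIN so parents without children still appear (COUNT(c.id) gives 0)

Corrected query:
SELECT p.name, COUNT(c.id) FROM departments p LEFT JOIN staff c ON c.dept_id = p.id GROUP BY p.name

Result:
name      | COUNT(c.id)
----------+------------
Finance   | 2          
Legal     | 2          
Marketing | 0          
Sales     | 1          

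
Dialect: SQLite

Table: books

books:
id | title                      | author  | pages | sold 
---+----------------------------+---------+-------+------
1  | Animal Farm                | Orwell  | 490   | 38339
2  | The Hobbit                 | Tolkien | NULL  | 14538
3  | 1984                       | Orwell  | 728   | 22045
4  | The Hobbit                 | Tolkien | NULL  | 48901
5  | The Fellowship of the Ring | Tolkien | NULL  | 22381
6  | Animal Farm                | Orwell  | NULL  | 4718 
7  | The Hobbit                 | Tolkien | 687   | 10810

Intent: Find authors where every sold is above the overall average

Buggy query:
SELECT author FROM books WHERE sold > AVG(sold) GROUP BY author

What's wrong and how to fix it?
Bug: WHERE evaluates per row before aggregation, so AVG() is unavailable

Fix: Compute the overall average in a scalar subquery and compare each group's MIN against it in HAVING

Corrected query:
SELECT author FROM books GROUP BY author HAVING MIN(sold) > (SELECT AVG(sold) FROM books)

Result:
(no rows)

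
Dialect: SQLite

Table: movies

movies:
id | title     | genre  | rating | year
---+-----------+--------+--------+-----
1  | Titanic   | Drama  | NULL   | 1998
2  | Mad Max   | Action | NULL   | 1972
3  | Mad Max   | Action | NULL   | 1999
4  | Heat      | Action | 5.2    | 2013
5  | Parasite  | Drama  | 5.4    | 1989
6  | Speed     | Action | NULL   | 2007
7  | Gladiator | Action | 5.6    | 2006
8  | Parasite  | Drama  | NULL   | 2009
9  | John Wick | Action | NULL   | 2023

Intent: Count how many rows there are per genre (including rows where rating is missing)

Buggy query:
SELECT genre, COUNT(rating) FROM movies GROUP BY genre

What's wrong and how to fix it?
Bug: COUNT(column) counts non-NULL values only; rows with NULL rating aren't counted

Fix: Replace COUNT(rating) with COUNT(*)

Corrected query:
SELECT genre, COUNT(*) FROM movies GROUP BY genre

Result:
genre  | COUNT(*)
-------+---------
Action | 6       
Drama  | 3       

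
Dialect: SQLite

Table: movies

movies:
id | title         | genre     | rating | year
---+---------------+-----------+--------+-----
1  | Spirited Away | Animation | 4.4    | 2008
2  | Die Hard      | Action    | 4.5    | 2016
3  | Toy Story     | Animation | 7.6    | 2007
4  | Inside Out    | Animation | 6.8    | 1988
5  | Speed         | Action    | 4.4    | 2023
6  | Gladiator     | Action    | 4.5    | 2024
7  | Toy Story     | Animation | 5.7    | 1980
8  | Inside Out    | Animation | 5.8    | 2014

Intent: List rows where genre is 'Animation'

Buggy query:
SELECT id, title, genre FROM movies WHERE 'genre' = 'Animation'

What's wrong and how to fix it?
Bug: 'genre' in single quotes is a string literal, not the column; the comparison is literal-vs-literal and never true

Fix: Remove the quotes around the column name (or use double quotes for an identifier)

Corrected query:
SELECT id, title, genre FROM movies WHERE genre = 'Animation'

Result:
id | title         | genre    
---+---------------+----------
1  | Spirited Away | Animation
3  | Toy Story     | Animation
4  | Inside Out    | Animation
7  | Toy Story     | Animation
8  | Inside Out    | Animation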